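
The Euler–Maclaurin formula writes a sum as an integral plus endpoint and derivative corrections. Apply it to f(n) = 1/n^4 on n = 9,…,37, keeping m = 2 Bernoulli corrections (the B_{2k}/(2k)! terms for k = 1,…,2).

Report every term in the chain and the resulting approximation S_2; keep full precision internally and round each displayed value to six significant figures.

S_2 ≈ 0.000532747

∫_9^37 1/x^4 dx evaluates to 0.000450667.
Boundary: ½(f(9) + f(37)) = ½(0.000152416 + 5.33572e-07) = 7.64747e-05.
Integral + boundary = 0.000527141.
Correction k=1: B_{2}/2! · (f^{(1)}(37) − f^{(1)}(9)) = 1/12 · (-5.76835e-08 − (-6.77404e-05)) = 5.64022e-06.
Partial sum through k=1: 0.000532782.
Correction k=2: B_{4}/4! · (f^{(3)}(37) − f^{(3)}(9)) = −1/720 · (-1.26406e-09 − (-2.50890e-05)) = -3.48441e-08.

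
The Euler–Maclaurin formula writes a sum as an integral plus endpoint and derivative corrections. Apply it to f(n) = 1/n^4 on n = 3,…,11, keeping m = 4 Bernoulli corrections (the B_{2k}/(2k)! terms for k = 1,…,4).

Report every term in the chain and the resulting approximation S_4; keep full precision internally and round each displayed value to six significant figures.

S_4 ≈ 0.0196042

The integral term ∫_3^11 1/x^4 dx = 0.0120952.
½[f(3) + f(11)] = ½[0.0123457 + 6.83013e-05] = 0.00620699.
Integral + boundary = 0.0183022.
Order-1 term: 1/12 · (-2.48369e-05 − (-0.0164609)) = 0.00136967.
After k=1: 0.0196719.
Order-2 term: −1/720 · (-6.15790e-06 − (-0.0548697)) = -7.61993e-05.
After k=2: 0.0195957.
Order-3 term: 1/30240 · (-2.84994e-06 − (-0.341411)) = 1.12900e-05.
After k=3: 0.0196070.
Order-4 term: −1/1209600 · (-2.11979e-06 − (-3.41411)) = -2.82251e-06.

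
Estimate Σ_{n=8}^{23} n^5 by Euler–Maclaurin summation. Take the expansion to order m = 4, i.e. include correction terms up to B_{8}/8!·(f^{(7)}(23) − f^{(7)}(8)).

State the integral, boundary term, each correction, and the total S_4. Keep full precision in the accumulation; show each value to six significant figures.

S_4 ≈ 2.79784e+07

The integral term ∫_8^23 x^5 dx = 2.46290e+07.
Boundary: ½(f(8) + f(23)) = ½(32768.0 + 6.43634e+06) = 3.23456e+06.
Integral + boundary = 2.78635e+07.
Correction k=1: B_{2}/2! · (f^{(1)}(23) − f^{(1)}(8)) = 1/12 · (1.39920e+06 − 20480.0) = 114894.
Running total after k=1: 2.79784e+07.
Correction k=2: B_{4}/4! · (f^{(3)}(23) − f^{(3)}(8)) = −1/720 · (31740.0 − 3840.00) = -38.7500.
Running total after k=2: 2.79784e+07.
Correction k=3: B_{6}/6! · (f^{(5)}(23) − f^{(5)}(8)) = 1/30240 · (120.000 − 120.000) = 0.00000.
Running total after k=3: 2.79784e+07.
Correction k=4: B_{8}/8! · (f^{(7)}(23) − f^{(7)}(8)) = −1/1209600 · (0.00000 − 0.00000) = 0.00000.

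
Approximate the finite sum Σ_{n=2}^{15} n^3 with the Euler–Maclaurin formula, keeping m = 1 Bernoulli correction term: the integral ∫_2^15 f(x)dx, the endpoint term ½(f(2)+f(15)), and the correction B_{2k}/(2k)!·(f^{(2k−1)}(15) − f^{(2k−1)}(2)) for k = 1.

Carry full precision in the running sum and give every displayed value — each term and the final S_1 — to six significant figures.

S_1 ≈ 14399.0

The integral term ∫_2^15 x^3 dx = 12652.2.
½[f(2) + f(15)] = ½[8.00000 + 3375.00] = 1691.50.
So far: 14343.8.
Order-1 term: 1/12 · (675.000 − 12.0000) = 55.2500.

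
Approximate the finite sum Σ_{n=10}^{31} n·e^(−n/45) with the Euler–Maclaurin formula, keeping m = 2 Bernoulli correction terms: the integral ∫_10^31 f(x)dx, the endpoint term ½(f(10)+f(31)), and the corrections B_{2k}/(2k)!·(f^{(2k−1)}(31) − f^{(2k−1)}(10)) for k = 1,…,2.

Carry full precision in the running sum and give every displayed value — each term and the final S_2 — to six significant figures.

Integral: ∫_10^31 x·e^(−x/45) dx = 264.528.
½[f(10) + f(31)] = ½[8.00737 + 15.5661] = 11.7868.
So far: 276.315.
k=1: B_{2}/(2)! × [f^{(1)}(31) − f^{(1)}(10)] = 1/12 × (0.156219 − 0.622796) = -0.0388814.
Partial sum through k=1: 276.276.
k=2: B_{4}/(4)! × [f^{(3)}(31) − f^{(3)}(10)] = −1/720 × (0.000573080 − 0.00109841) = 7.29619e-07.

S_2 ≈ 276.276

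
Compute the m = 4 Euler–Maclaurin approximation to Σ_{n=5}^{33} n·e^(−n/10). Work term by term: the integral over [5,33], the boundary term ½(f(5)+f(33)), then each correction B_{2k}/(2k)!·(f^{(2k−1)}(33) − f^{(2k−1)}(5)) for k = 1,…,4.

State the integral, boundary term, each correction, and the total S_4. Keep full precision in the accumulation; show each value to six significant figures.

The integral term ∫_5^33 x·e^(−x/10) dx = 75.1198.
Boundary: ½(f(5) + f(33)) = ½(3.03265 + 1.21714) = 2.12490.
So far: 77.2447.
k=1: B_{2}/(2)! × [f^{(1)}(33) − f^{(1)}(5)] = 1/12 × (-0.0848313 − 0.303265) = -0.0323414.
Running total after k=1: 77.2124.
k=2: B_{4}/(4)! × [f^{(3)}(33) − f^{(3)}(5)] = −1/720 × (-0.000110650 − 0.0151633) = 2.12138e-05.
Running total after k=2: 77.2124.
k=3: B_{6}/(6)! × [f^{(5)}(33) − f^{(5)}(5)] = 1/30240 × (6.27014e-06 − 0.000272939) = -8.81841e-09.
Running total after k=3: 77.2124.
k=4: B_{8}/(8)! × [f^{(7)}(33) − f^{(7)}(5)] = −1/1209600 × (1.36468e-07 − 3.94245e-06) = 3.14648e-12.

S_4 ≈ 77.2124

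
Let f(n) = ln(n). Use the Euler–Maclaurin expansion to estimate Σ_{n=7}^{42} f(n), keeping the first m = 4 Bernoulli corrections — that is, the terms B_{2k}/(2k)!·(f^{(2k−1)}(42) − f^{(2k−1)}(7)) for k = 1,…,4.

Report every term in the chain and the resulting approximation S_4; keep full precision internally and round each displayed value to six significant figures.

S_4 ≈ 111.193

The integral term ∫_7^42 ln(x) dx = 108.361.
Endpoint term: (f(7) + f(42))/2 = (1.94591 + 3.73767)/2 = 2.84179.
So far: 111.203.
Correction k=1: B_{2}/2! · (f^{(1)}(42) − f^{(1)}(7)) = 1/12 · (0.0238095 − 0.142857) = -0.00992063.
After k=1: 111.193.
Correction k=2: B_{4}/4! · (f^{(3)}(42) − f^{(3)}(7)) = −1/720 · (2.69949e-05 − 0.00583090) = 8.06098e-06.
After k=2: 111.193.
Correction k=3: B_{6}/6! · (f^{(5)}(42) − f^{(5)}(7)) = 1/30240 · (1.83639e-07 − 0.00142798) = -4.72154e-08.
After k=3: 111.193.
Correction k=4: B_{8}/8! · (f^{(7)}(42) − f^{(7)}(7)) = −1/1209600 · (3.12311e-09 − 0.000874271) = 7.22775e-10.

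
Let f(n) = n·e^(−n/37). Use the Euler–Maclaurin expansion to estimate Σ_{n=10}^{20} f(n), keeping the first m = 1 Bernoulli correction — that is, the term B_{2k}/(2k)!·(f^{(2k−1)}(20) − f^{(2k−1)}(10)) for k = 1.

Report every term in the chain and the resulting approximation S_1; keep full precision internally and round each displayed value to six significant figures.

Integral: ∫_10^20 x·e^(−x/37) dx = 98.8063.
½[f(10) + f(20)] = ½[7.63173 + 11.6487] = 9.64020.
Integral + boundary = 108.446.
Correction k=1: B_{2}/2! · (f^{(1)}(20) − f^{(1)}(10)) = 1/12 · (0.267605 − 0.556910) = -0.0241088.

S_1 ≈ 108.422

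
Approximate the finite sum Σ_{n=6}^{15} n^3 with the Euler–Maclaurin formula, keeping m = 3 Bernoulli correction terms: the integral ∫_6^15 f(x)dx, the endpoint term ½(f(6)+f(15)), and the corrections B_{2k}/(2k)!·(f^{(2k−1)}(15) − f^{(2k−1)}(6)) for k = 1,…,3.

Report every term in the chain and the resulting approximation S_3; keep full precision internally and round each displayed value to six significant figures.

S_3 ≈ 14175.0

∫_6^15 x^3 dx evaluates to 12332.2.
Boundary: ½(f(6) + f(15)) = ½(216.000 + 3375.00) = 1795.50.
Running total after boundary: 14127.8.
k=1: B_{2}/(2)! × [f^{(1)}(15) − f^{(1)}(6)] = 1/12 × (675.000 − 108.000) = 47.2500.
Running total after k=1: 14175.0.
k=2: B_{4}/(4)! × [f^{(3)}(15) − f^{(3)}(6)] = −1/720 × (6.00000 − 6.00000) = 0.00000.
Running total after k=2: 14175.0.
k=3: B_{6}/(6)! × [f^{(5)}(15) − f^{(5)}(6)] = 1/30240 × (0.00000 − 0.00000) = 0.00000.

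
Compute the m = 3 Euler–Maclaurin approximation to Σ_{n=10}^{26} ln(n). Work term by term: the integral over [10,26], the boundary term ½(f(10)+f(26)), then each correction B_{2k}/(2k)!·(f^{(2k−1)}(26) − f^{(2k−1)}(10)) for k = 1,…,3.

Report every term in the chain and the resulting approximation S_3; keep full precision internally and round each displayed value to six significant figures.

S_3 ≈ 48.4599

The integral term ∫_10^26 ln(x) dx = 45.6847.
Boundary: ½(f(10) + f(26)) = ½(2.30259 + 3.25810) = 2.78034.
Running total after boundary: 48.4650.
k=1: B_{2}/(2)! × [f^{(1)}(26) − f^{(1)}(10)] = 1/12 × (0.0384615 − 0.100000) = -0.00512821.
After k=1: 48.4599.
k=2: B_{4}/(4)! × [f^{(3)}(26) − f^{(3)}(10)] = −1/720 × (0.000113792 − 0.00200000) = 2.61973e-06.
After k=2: 48.4599.
k=3: B_{6}/(6)! × [f^{(5)}(26) − f^{(5)}(10)] = 1/30240 × (2.01997e-06 − 0.000240000) = -7.86971e-09.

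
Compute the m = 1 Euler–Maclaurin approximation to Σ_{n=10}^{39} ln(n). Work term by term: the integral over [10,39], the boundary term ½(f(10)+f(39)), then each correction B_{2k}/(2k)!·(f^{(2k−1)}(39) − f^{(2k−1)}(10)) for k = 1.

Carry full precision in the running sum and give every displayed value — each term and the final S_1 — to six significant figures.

Integral: ∫_10^39 ln(x) dx = 90.8531.
Boundary: ½(f(10) + f(39)) = ½(2.30259 + 3.66356) = 2.98307.
So far: 93.8361.
k=1: B_{2}/(2)! × [f^{(1)}(39) − f^{(1)}(10)] = 1/12 × (0.0256410 − 0.100000) = -0.00619658.

S_1 ≈ 93.8299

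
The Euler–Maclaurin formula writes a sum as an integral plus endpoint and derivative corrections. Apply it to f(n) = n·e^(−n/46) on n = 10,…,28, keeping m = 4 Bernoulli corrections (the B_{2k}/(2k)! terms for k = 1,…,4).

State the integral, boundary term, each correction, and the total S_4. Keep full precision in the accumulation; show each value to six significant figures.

The integral term ∫_10^28 x·e^(−x/46) dx = 220.708.
Endpoint term: (f(10) + f(28))/2 = (8.04615 + 15.2337)/2 = 11.6399.
Running total after boundary: 232.348.
Order-1 term: 1/12 · (0.212893 − 0.629699) = -0.0347338.
Running total after k=1: 232.313.
Order-2 term: −1/720 · (0.000614846 − 0.00105809) = 6.15624e-07.
Running total after k=2: 232.313.
Order-3 term: 1/30240 · (5.33592e-07 − 8.59452e-07) = -1.07758e-11.
Running total after k=3: 232.313.
Order-4 term: −1/1209600 · (3.67020e-10 − 5.76020e-10) = 1.72785e-16.

S_4 ≈ 232.313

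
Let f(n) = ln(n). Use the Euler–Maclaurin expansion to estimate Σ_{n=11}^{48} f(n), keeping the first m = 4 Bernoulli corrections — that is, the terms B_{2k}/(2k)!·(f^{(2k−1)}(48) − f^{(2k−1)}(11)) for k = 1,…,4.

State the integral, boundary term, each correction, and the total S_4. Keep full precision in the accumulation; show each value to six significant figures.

S_4 ≈ 125.570

Integral: ∫_11^48 ln(x) dx = 122.441.
Endpoint term: (f(11) + f(48))/2 = (2.39790 + 3.87120)/2 = 3.13455.
Running total after boundary: 125.575.
Correction k=1: B_{2}/2! · (f^{(1)}(48) − f^{(1)}(11)) = 1/12 · (0.0208333 − 0.0909091) = -0.00583965.
Running total after k=1: 125.570.
Correction k=2: B_{4}/4! · (f^{(3)}(48) − f^{(3)}(11)) = −1/720 · (1.80845e-05 − 0.00150263) = 2.06187e-06.
Running total after k=2: 125.570.
Correction k=3: B_{6}/6! · (f^{(5)}(48) − f^{(5)}(11)) = 1/30240 · (9.41901e-08 − 0.000149021) = -4.92483e-09.
Running total after k=3: 125.570.
Correction k=4: B_{8}/8! · (f^{(7)}(48) − f^{(7)}(11)) = −1/1209600 · (1.22643e-09 − 3.69474e-05) = 3.05441e-11.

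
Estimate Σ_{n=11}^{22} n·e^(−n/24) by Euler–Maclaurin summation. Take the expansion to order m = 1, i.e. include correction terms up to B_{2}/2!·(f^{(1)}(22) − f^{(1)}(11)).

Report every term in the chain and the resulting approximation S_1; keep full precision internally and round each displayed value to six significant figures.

∫_11^22 x·e^(−x/24) dx evaluates to 89.7288.
½[f(11) + f(22)] = ½[6.95570 + 8.79669] = 7.87620.
Integral + boundary = 97.6050.
Order-1 term: 1/12 · (0.0333208 − 0.342516) = -0.0257662.

S_1 ≈ 97.5792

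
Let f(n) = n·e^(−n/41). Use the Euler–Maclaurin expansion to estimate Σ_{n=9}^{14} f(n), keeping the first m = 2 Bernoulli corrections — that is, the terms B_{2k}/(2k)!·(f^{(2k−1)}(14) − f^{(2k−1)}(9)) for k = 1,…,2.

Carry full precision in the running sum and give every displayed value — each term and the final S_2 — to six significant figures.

The integral term ∫_9^14 x·e^(−x/41) dx = 43.2713.
Boundary: ½(f(9) + f(14)) = ½(7.22619 + 9.95021) = 8.58820.
So far: 51.8595.
k=1: B_{2}/(2)! × [f^{(1)}(14) − f^{(1)}(9)] = 1/12 × (0.468041 − 0.626662) = -0.0132184.
Running total after k=1: 51.8463.
k=2: B_{4}/(4)! × [f^{(3)}(14) − f^{(3)}(9)] = −1/720 × (0.00112403 − 0.00132807) = 2.83381e-07.

S_2 ≈ 51.8463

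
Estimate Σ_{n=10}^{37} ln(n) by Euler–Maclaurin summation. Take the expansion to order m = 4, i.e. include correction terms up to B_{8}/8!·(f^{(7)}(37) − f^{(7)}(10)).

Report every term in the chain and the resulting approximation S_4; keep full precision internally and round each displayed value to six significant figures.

∫_10^37 ln(x) dx evaluates to 83.5781.
Boundary: ½(f(10) + f(37)) = ½(2.30259 + 3.61092) = 2.95675.
Running total after boundary: 86.5349.
Correction k=1: B_{2}/2! · (f^{(1)}(37) − f^{(1)}(10)) = 1/12 · (0.0270270 − 0.100000) = -0.00608108.
After k=1: 86.5288.
Correction k=2: B_{4}/4! · (f^{(3)}(37) − f^{(3)}(10)) = −1/720 · (3.94843e-05 − 0.00200000) = 2.72294e-06.
After k=2: 86.5288.
Correction k=3: B_{6}/6! · (f^{(5)}(37) − f^{(5)}(10)) = 1/30240 · (3.46101e-07 − 0.000240000) = -7.92506e-09.
After k=3: 86.5288.
Correction k=4: B_{8}/8! · (f^{(7)}(37) − f^{(7)}(10)) = −1/1209600 · (7.58439e-09 − 7.20000e-05) = 5.95175e-11.

S_4 ≈ 86.5288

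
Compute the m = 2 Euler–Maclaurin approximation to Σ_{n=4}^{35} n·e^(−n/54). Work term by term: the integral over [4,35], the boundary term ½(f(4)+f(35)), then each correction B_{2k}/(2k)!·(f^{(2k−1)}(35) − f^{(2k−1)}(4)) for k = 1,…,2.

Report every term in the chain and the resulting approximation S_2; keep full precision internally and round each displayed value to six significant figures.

S_2 ≈ 405.735

The integral term ∫_4^35 x·e^(−x/54) dx = 394.782.
½[f(4) + f(35)] = ½[3.71441 + 18.3055] = 11.0099.
Running total after boundary: 405.792.
Correction k=1: B_{2}/2! · (f^{(1)}(35) − f^{(1)}(4)) = 1/12 · (0.184023 − 0.859818) = -0.0563162.
After k=1: 405.735.
Correction k=2: B_{4}/4! · (f^{(3)}(35) − f^{(3)}(4)) = −1/720 · (0.000421828 − 0.000931764) = 7.08244e-07.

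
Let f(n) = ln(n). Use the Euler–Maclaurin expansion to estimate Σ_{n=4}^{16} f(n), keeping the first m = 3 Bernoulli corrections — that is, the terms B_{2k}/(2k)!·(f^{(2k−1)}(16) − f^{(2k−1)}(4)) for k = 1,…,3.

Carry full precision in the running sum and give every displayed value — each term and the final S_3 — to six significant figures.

S_3 ≈ 28.8801

The integral term ∫_4^16 ln(x) dx = 26.8162.
Endpoint term: (f(4) + f(16))/2 = (1.38629 + 2.77259)/2 = 2.07944.
Integral + boundary = 28.8957.
Correction k=1: B_{2}/2! · (f^{(1)}(16) − f^{(1)}(4)) = 1/12 · (0.0625000 − 0.250000) = -0.0156250.
After k=1: 28.8801.
Correction k=2: B_{4}/4! · (f^{(3)}(16) − f^{(3)}(4)) = −1/720 · (0.000488281 − 0.0312500) = 4.27246e-05.
After k=2: 28.8801.
Correction k=3: B_{6}/6! · (f^{(5)}(16) − f^{(5)}(4)) = 1/30240 · (2.28882e-05 − 0.0234375) = -7.74293e-07.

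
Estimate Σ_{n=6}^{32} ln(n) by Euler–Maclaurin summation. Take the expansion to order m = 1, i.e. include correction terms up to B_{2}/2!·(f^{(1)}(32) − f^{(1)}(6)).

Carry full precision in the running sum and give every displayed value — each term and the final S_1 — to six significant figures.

The integral term ∫_6^32 ln(x) dx = 74.1530.
Endpoint term: (f(6) + f(32))/2 = (1.79176 + 3.46574)/2 = 2.62875.
Integral + boundary = 76.7817.
Order-1 term: 1/12 · (0.0312500 − 0.166667) = -0.0112847.

S_1 ≈ 76.7705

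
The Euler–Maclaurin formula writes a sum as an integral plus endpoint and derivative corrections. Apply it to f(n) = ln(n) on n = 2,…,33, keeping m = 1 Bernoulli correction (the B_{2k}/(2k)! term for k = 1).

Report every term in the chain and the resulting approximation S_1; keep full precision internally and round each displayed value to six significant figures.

S_1 ≈ 85.0541

∫_2^33 ln(x) dx evaluates to 82.9985.
Boundary: ½(f(2) + f(33)) = ½(0.693147 + 3.49651) = 2.09483.
Running total after boundary: 85.0933.
k=1: B_{2}/(2)! × [f^{(1)}(33) − f^{(1)}(2)] = 1/12 × (0.0303030 − 0.500000) = -0.0391414.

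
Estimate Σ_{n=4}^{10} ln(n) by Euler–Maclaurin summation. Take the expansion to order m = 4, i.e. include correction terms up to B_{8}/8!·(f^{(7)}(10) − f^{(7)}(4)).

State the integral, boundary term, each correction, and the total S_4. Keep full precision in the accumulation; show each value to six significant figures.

S_4 ≈ 13.3127

The integral term ∫_4^10 ln(x) dx = 11.4807.
Boundary: ½(f(4) + f(10)) = ½(1.38629 + 2.30259) = 1.84444.
Integral + boundary = 13.3251.
Order-1 term: 1/12 · (0.100000 − 0.250000) = -0.0125000.
Running total after k=1: 13.3126.
Order-2 term: −1/720 · (0.00200000 − 0.0312500) = 4.06250e-05.
Running total after k=2: 13.3127.
Order-3 term: 1/30240 · (0.000240000 − 0.0234375) = -7.67113e-07.
Running total after k=3: 13.3127.
Order-4 term: −1/1209600 · (7.20000e-05 − 0.0439453) = 3.62709e-08.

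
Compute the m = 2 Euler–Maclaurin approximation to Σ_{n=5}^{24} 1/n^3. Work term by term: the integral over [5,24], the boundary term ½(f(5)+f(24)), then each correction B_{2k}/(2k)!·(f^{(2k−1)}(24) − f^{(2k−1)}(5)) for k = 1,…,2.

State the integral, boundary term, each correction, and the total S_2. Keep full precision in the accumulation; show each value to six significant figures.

Integral: ∫_5^24 1/x^3 dx = 0.0191319.
½[f(5) + f(24)] = ½[0.00800000 + 7.23380e-05] = 0.00403617.
Integral + boundary = 0.0231681.
k=1: B_{2}/(2)! × [f^{(1)}(24) − f^{(1)}(5)] = 1/12 × (-9.04225e-06 − (-0.00480000)) = 0.000399246.
After k=1: 0.0235674.
k=2: B_{4}/(4)! × [f^{(3)}(24) − f^{(3)}(5)] = −1/720 × (-3.13967e-07 − (-0.00384000)) = -5.33290e-06.

S_2 ≈ 0.0235620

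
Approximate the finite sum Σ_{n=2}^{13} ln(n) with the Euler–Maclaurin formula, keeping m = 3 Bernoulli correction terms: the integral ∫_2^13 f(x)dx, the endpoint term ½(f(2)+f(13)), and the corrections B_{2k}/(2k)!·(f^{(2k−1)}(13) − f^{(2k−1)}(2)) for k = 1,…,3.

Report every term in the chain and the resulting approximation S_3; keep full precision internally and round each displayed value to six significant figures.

Integral: ∫_2^13 ln(x) dx = 20.9580.
Boundary: ½(f(2) + f(13)) = ½(0.693147 + 2.56495) = 1.62905.
Integral + boundary = 22.5871.
k=1: B_{2}/(2)! × [f^{(1)}(13) − f^{(1)}(2)] = 1/12 × (0.0769231 − 0.500000) = -0.0352564.
Partial sum through k=1: 22.5518.
k=2: B_{4}/(4)! × [f^{(3)}(13) − f^{(3)}(2)] = −1/720 × (0.000910332 − 0.250000) = 0.000345958.
Partial sum through k=2: 22.5522.
k=3: B_{6}/(6)! × [f^{(5)}(13) − f^{(5)}(2)] = 1/30240 × (6.46390e-05 − 0.750000) = -2.47994e-05.

S_3 ≈ 22.5522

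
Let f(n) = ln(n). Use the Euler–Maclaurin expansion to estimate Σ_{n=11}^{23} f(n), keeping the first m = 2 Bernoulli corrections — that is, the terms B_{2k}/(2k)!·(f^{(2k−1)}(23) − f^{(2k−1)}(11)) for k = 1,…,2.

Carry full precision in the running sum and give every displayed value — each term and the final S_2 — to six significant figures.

S_2 ≈ 36.5023

∫_11^23 ln(x) dx evaluates to 33.7395.
Endpoint term: (f(11) + f(23))/2 = (2.39790 + 3.13549)/2 = 2.76669.
Integral + boundary = 36.5062.
Order-1 term: 1/12 · (0.0434783 − 0.0909091) = -0.00395257.
Running total after k=1: 36.5023.
Order-2 term: −1/720 · (0.000164379 − 0.00150263) = 1.85868e-06.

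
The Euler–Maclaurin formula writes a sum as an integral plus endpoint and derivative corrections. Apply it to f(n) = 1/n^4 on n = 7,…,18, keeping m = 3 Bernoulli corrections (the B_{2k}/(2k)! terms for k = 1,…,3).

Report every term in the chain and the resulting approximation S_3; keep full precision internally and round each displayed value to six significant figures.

S_3 ≈ 0.00114713

Integral: ∫_7^18 1/x^4 dx = 0.000914661.
½[f(7) + f(18)] = ½[0.000416493 + 9.52599e-06] = 0.000213010.
Integral + boundary = 0.00112767.
Order-1 term: 1/12 · (-2.11689e-06 − (-0.000237996)) = 1.96566e-05.
After k=1: 0.00114733.
Order-2 term: −1/720 · (-1.96008e-07 − (-0.000145712)) = -2.02105e-07.
After k=2: 0.00114713.
Order-3 term: 1/30240 · (-3.38779e-08 − (-0.000166528)) = 5.50575e-09.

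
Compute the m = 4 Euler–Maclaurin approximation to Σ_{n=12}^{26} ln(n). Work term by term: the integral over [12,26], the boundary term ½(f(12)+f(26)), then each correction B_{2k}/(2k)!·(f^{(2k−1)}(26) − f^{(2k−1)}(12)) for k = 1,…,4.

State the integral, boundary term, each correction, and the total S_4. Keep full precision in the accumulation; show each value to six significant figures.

∫_12^26 ln(x) dx evaluates to 40.8916.
Boundary: ½(f(12) + f(26)) = ½(2.48491 + 3.25810) = 2.87150.
Integral + boundary = 43.7631.
Correction k=1: B_{2}/2! · (f^{(1)}(26) − f^{(1)}(12)) = 1/12 · (0.0384615 − 0.0833333) = -0.00373932.
After k=1: 43.7594.
Correction k=2: B_{4}/4! · (f^{(3)}(26) − f^{(3)}(12)) = −1/720 · (0.000113792 − 0.00115741) = 1.44947e-06.
After k=2: 43.7594.
Correction k=3: B_{6}/6! · (f^{(5)}(26) − f^{(5)}(12)) = 1/30240 · (2.01997e-06 − 9.64506e-05) = -3.12271e-09.
After k=3: 43.7594.
Correction k=4: B_{8}/8! · (f^{(7)}(26) − f^{(7)}(12)) = −1/1209600 · (8.96436e-08 − 2.00939e-05) = 1.65379e-11.

S_4 ≈ 43.7594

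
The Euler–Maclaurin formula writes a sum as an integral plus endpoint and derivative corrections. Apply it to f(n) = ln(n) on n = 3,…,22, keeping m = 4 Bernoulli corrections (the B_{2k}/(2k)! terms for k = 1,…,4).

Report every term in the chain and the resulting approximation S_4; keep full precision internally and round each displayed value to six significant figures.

Integral: ∫_3^22 ln(x) dx = 45.7071.
Boundary: ½(f(3) + f(22)) = ½(1.09861 + 3.09104) = 2.09483.
Running total after boundary: 47.8019.
Correction k=1: B_{2}/2! · (f^{(1)}(22) − f^{(1)}(3)) = 1/12 · (0.0454545 − 0.333333) = -0.0239899.
Running total after k=1: 47.7779.
Correction k=2: B_{4}/4! · (f^{(3)}(22) − f^{(3)}(3)) = −1/720 · (0.000187829 − 0.0740741) = 0.000102620.
Running total after k=2: 47.7780.
Correction k=3: B_{6}/6! · (f^{(5)}(22) − f^{(5)}(3)) = 1/30240 · (4.65691e-06 − 0.0987654) = -3.26590e-06.
Running total after k=3: 47.7780.
Correction k=4: B_{8}/8! · (f^{(7)}(22) − f^{(7)}(3)) = −1/1209600 · (2.88651e-07 − 0.329218) = 2.72171e-07.

S_4 ≈ 47.7780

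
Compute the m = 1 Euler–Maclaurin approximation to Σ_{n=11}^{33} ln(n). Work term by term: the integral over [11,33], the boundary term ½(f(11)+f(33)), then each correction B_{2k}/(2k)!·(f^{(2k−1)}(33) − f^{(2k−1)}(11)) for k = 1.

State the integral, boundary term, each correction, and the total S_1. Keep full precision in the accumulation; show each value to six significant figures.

S_1 ≈ 69.9501

The integral term ∫_11^33 ln(x) dx = 67.0079.
Boundary: ½(f(11) + f(33)) = ½(2.39790 + 3.49651) = 2.94720.
Integral + boundary = 69.9551.
Correction k=1: B_{2}/2! · (f^{(1)}(33) − f^{(1)}(11)) = 1/12 · (0.0303030 − 0.0909091) = -0.00505051.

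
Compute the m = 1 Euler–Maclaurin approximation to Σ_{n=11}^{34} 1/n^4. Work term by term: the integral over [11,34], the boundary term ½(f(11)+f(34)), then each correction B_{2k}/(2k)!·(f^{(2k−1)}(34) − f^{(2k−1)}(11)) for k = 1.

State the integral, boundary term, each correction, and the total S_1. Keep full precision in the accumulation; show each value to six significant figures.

Integral: ∫_11^34 1/x^4 dx = 0.000241957.
Endpoint term: (f(11) + f(34))/2 = (6.83013e-05 + 7.48315e-07)/2 = 3.45248e-05.
Integral + boundary = 0.000276482.
Correction k=1: B_{2}/2! · (f^{(1)}(34) − f^{(1)}(11)) = 1/12 · (-8.80370e-08 − (-2.48369e-05)) = 2.06240e-06.

S_1 ≈ 0.000278545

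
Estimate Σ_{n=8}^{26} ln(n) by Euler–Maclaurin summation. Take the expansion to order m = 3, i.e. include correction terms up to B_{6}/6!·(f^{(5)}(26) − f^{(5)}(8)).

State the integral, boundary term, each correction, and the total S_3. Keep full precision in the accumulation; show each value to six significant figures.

Integral: ∫_8^26 ln(x) dx = 50.0750.
½[f(8) + f(26)] = ½[2.07944 + 3.25810] = 2.66877.
Running total after boundary: 52.7437.
Correction k=1: B_{2}/2! · (f^{(1)}(26) − f^{(1)}(8)) = 1/12 · (0.0384615 − 0.125000) = -0.00721154.
Partial sum through k=1: 52.7365.
Correction k=2: B_{4}/4! · (f^{(3)}(26) − f^{(3)}(8)) = −1/720 · (0.000113792 − 0.00390625) = 5.26730e-06.
Partial sum through k=2: 52.7365.
Correction k=3: B_{6}/6! · (f^{(5)}(26) − f^{(5)}(8)) = 1/30240 · (2.01997e-06 − 0.000732422) = -2.41535e-08.

S_3 ≈ 52.7365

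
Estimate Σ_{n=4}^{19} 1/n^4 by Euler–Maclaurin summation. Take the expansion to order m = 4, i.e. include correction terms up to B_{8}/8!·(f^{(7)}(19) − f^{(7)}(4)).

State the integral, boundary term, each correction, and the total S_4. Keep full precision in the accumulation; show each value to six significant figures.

S_4 ≈ 0.00743264

∫_4^19 1/x^4 dx evaluates to 0.00515974.
Endpoint term: (f(4) + f(19))/2 = (0.00390625 + 7.67336e-06)/2 = 0.00195696.
Running total after boundary: 0.00711670.
k=1: B_{2}/(2)! × [f^{(1)}(19) − f^{(1)}(4)] = 1/12 × (-1.61544e-06 − (-0.00390625)) = 0.000325386.
After k=1: 0.00744208.
k=2: B_{4}/(4)! × [f^{(3)}(19) − f^{(3)}(4)] = −1/720 × (-1.34247e-07 − (-0.00732422)) = -1.01723e-05.
After k=2: 0.00743191.
k=3: B_{6}/(6)! × [f^{(5)}(19) − f^{(5)}(4)] = 1/30240 × (-2.08251e-08 − (-0.0256348)) = 8.47710e-07.
After k=3: 0.00743276.
k=4: B_{8}/(8)! × [f^{(7)}(19) − f^{(7)}(4)] = −1/1209600 × (-5.19185e-09 − (-0.144196)) = -1.19209e-07.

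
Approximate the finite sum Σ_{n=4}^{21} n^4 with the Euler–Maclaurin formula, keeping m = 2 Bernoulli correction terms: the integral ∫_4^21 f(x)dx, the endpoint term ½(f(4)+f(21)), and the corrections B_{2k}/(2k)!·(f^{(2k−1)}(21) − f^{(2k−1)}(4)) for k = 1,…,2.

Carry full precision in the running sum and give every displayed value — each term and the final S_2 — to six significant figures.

S_2 ≈ 917049

Integral: ∫_4^21 x^4 dx = 816615.
½[f(4) + f(21)] = ½[256.000 + 194481] = 97368.5.
So far: 913984.
k=1: B_{2}/(2)! × [f^{(1)}(21) − f^{(1)}(4)] = 1/12 × (37044.0 − 256.000) = 3065.67.
After k=1: 917050.
k=2: B_{4}/(4)! × [f^{(3)}(21) − f^{(3)}(4)] = −1/720 × (504.000 − 96.0000) = -0.566667.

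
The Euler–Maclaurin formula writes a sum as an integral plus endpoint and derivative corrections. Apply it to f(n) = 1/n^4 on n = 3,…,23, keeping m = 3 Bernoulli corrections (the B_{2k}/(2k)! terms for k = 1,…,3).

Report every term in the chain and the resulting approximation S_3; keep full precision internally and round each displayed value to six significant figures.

S_3 ≈ 0.0197997

Integral: ∫_3^23 1/x^4 dx = 0.0123183.
Endpoint term: (f(3) + f(23))/2 = (0.0123457 + 3.57346e-06)/2 = 0.00617463.
Integral + boundary = 0.0184929.
Order-1 term: 1/12 · (-6.21471e-07 − (-0.0164609)) = 0.00137169.
After k=1: 0.0198646.
Order-2 term: −1/720 · (-3.52441e-08 − (-0.0548697)) = -7.62078e-05.
After k=2: 0.0197884.
Order-3 term: 1/30240 · (-3.73094e-09 − (-0.341411)) = 1.12901e-05.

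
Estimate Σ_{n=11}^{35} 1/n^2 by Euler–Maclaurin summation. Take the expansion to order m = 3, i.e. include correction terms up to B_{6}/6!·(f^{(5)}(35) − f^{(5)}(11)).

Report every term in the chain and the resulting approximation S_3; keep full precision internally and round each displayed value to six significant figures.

S_3 ≈ 0.0669992

Integral: ∫_11^35 1/x^2 dx = 0.0623377.
Endpoint term: (f(11) + f(35))/2 = (0.00826446 + 0.000816327)/2 = 0.00454039.
So far: 0.0668781.
Correction k=1: B_{2}/2! · (f^{(1)}(35) − f^{(1)}(11)) = 1/12 · (-4.66472e-05 − (-0.00150263)) = 0.000121332.
Partial sum through k=1: 0.0669994.
Correction k=2: B_{4}/4! · (f^{(3)}(35) − f^{(3)}(11)) = −1/720 · (-4.56952e-07 − (-0.000149021)) = -2.06339e-07.
Partial sum through k=2: 0.0669992.
Correction k=3: B_{6}/6! · (f^{(5)}(35) − f^{(5)}(11)) = 1/30240 · (-1.11907e-08 − (-3.69474e-05)) = 1.22143e-09.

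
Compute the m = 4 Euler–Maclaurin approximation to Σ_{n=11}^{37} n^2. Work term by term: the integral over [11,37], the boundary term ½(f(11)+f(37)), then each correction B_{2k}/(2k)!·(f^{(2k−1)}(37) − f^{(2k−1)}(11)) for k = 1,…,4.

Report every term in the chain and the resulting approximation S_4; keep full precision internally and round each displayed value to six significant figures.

The integral term ∫_11^37 x^2 dx = 16440.7.
Boundary: ½(f(11) + f(37)) = ½(121.000 + 1369.00) = 745.000.
So far: 17185.7.
k=1: B_{2}/(2)! × [f^{(1)}(37) − f^{(1)}(11)] = 1/12 × (74.0000 − 22.0000) = 4.33333.
Partial sum through k=1: 17190.0.
k=2: B_{4}/(4)! × [f^{(3)}(37) − f^{(3)}(11)] = −1/720 × (0.00000 − 0.00000) = 0.00000.
Partial sum through k=2: 17190.0.
k=3: B_{6}/(6)! × [f^{(5)}(37) − f^{(5)}(11)] = 1/30240 × (0.00000 − 0.00000) = 0.00000.
Partial sum through k=3: 17190.0.
k=4: B_{8}/(8)! × [f^{(7)}(37) − f^{(7)}(11)] = −1/1209600 × (0.00000 − 0.00000) = 0.00000.

S_4 ≈ 17190.0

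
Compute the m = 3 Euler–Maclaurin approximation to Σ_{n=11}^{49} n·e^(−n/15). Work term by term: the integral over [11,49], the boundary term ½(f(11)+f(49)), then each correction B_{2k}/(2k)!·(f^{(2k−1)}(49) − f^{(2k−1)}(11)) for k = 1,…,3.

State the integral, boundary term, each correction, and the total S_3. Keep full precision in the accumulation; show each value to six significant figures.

∫_11^49 x·e^(−x/15) dx evaluates to 150.711.
½[f(11) + f(49)] = ½[5.28336 + 1.86853] = 3.57595.
So far: 154.287.
Order-1 term: 1/12 · (-0.0864355 − 0.128081) = -0.0178764.
Running total after k=1: 154.269.
Order-2 term: −1/720 · (-4.51951e-05 − 0.00483863) = 6.78309e-06.
Running total after k=2: 154.269.
Order-3 term: 1/30240 · (1.30563e-06 − 4.04801e-05) = -1.29545e-09.

S_3 ≈ 154.269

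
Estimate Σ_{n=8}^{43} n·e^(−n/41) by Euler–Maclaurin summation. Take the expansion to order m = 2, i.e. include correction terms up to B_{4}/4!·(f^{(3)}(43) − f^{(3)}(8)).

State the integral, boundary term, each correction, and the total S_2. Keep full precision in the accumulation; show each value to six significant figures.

S_2 ≈ 456.984

The integral term ∫_8^43 x·e^(−x/41) dx = 446.217.
Endpoint term: (f(8) + f(43))/2 = (6.58187 + 15.0657)/2 = 10.8238.
So far: 457.041.
k=1: B_{2}/(2)! × [f^{(1)}(43) − f^{(1)}(8)] = 1/12 × (-0.0170910 − 0.662201) = -0.0566076.
After k=1: 456.984.
k=2: B_{4}/(4)! × [f^{(3)}(43) − f^{(3)}(8)] = −1/720 × (0.000406686 − 0.00137280) = 1.34182e-06.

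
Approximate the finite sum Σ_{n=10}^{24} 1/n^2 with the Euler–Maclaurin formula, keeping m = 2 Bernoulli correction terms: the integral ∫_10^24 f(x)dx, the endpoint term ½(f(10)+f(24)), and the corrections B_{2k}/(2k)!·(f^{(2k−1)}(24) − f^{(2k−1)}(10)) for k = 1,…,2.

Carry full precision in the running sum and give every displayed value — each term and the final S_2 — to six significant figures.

∫_10^24 1/x^2 dx evaluates to 0.0583333.
Endpoint term: (f(10) + f(24))/2 = (0.0100000 + 0.00173611)/2 = 0.00586806.
Running total after boundary: 0.0642014.
Correction k=1: B_{2}/2! · (f^{(1)}(24) − f^{(1)}(10)) = 1/12 · (-0.000144676 − (-0.00200000)) = 0.000154610.
Partial sum through k=1: 0.0643560.
Correction k=2: B_{4}/4! · (f^{(3)}(24) − f^{(3)}(10)) = −1/720 · (-3.01408e-06 − (-0.000240000)) = -3.29147e-07.

S_2 ≈ 0.0643557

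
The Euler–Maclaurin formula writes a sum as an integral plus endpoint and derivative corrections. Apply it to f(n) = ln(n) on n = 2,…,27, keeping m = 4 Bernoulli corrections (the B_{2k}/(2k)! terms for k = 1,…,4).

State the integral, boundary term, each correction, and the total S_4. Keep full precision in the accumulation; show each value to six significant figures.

S_4 ≈ 64.5575

The integral term ∫_2^27 ln(x) dx = 62.6013.
½[f(2) + f(27)] = ½[0.693147 + 3.29584] = 1.99449.
Integral + boundary = 64.5958.
k=1: B_{2}/(2)! × [f^{(1)}(27) − f^{(1)}(2)] = 1/12 × (0.0370370 − 0.500000) = -0.0385802.
After k=1: 64.5572.
k=2: B_{4}/(4)! × [f^{(3)}(27) − f^{(3)}(2)] = −1/720 × (0.000101611 − 0.250000) = 0.000347081.
After k=2: 64.5576.
k=3: B_{6}/(6)! × [f^{(5)}(27) − f^{(5)}(2)] = 1/30240 × (1.67260e-06 − 0.750000) = -2.48015e-05.
After k=3: 64.5575.
k=4: B_{8}/(8)! × [f^{(7)}(27) − f^{(7)}(2)] = −1/1209600 × (6.88313e-08 − 5.62500) = 4.65030e-06.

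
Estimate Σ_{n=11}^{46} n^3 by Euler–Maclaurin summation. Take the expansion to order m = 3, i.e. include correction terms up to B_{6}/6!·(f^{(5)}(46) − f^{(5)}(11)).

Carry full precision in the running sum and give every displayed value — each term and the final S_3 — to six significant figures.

S_3 ≈ 1.16554e+06

Integral: ∫_11^46 x^3 dx = 1.11570e+06.
½[f(11) + f(46)] = ½[1331.00 + 97336.0] = 49333.5.
Running total after boundary: 1.16504e+06.
k=1: B_{2}/(2)! × [f^{(1)}(46) − f^{(1)}(11)] = 1/12 × (6348.00 − 363.000) = 498.750.
Running total after k=1: 1.16554e+06.
k=2: B_{4}/(4)! × [f^{(3)}(46) − f^{(3)}(11)] = −1/720 × (6.00000 − 6.00000) = 0.00000.
Running total after k=2: 1.16554e+06.
k=3: B_{6}/(6)! × [f^{(5)}(46) − f^{(5)}(11)] = 1/30240 × (0.00000 − 0.00000) = 0.00000.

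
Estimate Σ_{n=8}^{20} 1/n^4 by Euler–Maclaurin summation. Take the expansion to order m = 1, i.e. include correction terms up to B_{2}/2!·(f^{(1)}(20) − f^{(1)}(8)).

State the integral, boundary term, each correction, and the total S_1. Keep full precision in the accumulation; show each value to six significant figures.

The integral term ∫_8^20 1/x^4 dx = 0.000609375.
½[f(8) + f(20)] = ½[0.000244141 + 6.25000e-06] = 0.000125195.
So far: 0.000734570.
Order-1 term: 1/12 · (-1.25000e-06 − (-0.000122070)) = 1.00684e-05.

S_1 ≈ 0.000744639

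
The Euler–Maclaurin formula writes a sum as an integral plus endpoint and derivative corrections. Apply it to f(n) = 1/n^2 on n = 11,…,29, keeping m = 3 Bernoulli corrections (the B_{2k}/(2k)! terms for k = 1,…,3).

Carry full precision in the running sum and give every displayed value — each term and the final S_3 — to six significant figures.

S_3 ≈ 0.0612713

The integral term ∫_11^29 1/x^2 dx = 0.0564263.
Boundary: ½(f(11) + f(29)) = ½(0.00826446 + 0.00118906) = 0.00472676.
So far: 0.0611531.
Correction k=1: B_{2}/2! · (f^{(1)}(29) − f^{(1)}(11)) = 1/12 · (-8.20042e-05 − (-0.00150263)) = 0.000118385.
After k=1: 0.0612715.
Correction k=2: B_{4}/4! · (f^{(3)}(29) − f^{(3)}(11)) = −1/720 · (-1.17010e-06 − (-0.000149021)) = -2.05349e-07.
After k=2: 0.0612713.
Correction k=3: B_{6}/6! · (f^{(5)}(29) − f^{(5)}(11)) = 1/30240 · (-4.17394e-08 − (-3.69474e-05)) = 1.22042e-09.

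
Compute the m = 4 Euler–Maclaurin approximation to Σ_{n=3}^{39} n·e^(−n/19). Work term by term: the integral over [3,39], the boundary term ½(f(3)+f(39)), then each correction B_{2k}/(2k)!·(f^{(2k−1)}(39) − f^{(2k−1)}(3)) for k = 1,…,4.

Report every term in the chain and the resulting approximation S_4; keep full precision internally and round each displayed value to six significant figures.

S_4 ≈ 219.167

The integral term ∫_3^39 x·e^(−x/19) dx = 215.454.
Endpoint term: (f(3) + f(39))/2 = (2.56182 + 5.00747)/2 = 3.78464.
So far: 219.238.
k=1: B_{2}/(2)! × [f^{(1)}(39) − f^{(1)}(3)] = 1/12 × (-0.135154 − 0.719107) = -0.0711884.
Partial sum through k=1: 219.167.
k=2: B_{4}/(4)! × [f^{(3)}(39) − f^{(3)}(3)] = −1/720 × (0.000336950 − 0.00672295) = 8.86945e-06.
Partial sum through k=2: 219.167.
k=3: B_{6}/(6)! × [f^{(5)}(39) − f^{(5)}(3)] = 1/30240 × (2.90385e-06 − 3.17283e-05) = -9.53190e-10.
Partial sum through k=3: 219.167.
k=4: B_{8}/(8)! × [f^{(7)}(39) − f^{(7)}(3)] = −1/1209600 × (1.35022e-08 − 1.24192e-07) = 9.15098e-14.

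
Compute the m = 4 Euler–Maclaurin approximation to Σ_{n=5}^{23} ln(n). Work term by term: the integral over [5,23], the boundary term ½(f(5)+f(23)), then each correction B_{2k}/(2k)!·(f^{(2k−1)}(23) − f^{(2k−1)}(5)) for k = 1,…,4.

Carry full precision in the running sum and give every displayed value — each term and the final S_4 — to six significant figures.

S_4 ≈ 48.4286

Integral: ∫_5^23 ln(x) dx = 46.0692.
Boundary: ½(f(5) + f(23)) = ½(1.60944 + 3.13549) = 2.37247.
Running total after boundary: 48.4416.
Correction k=1: B_{2}/2! · (f^{(1)}(23) − f^{(1)}(5)) = 1/12 · (0.0434783 − 0.200000) = -0.0130435.
Partial sum through k=1: 48.4286.
Correction k=2: B_{4}/4! · (f^{(3)}(23) − f^{(3)}(5)) = −1/720 · (0.000164379 − 0.0160000) = 2.19939e-05.
Partial sum through k=2: 48.4286.
Correction k=3: B_{6}/6! · (f^{(5)}(23) − f^{(5)}(5)) = 1/30240 · (3.72883e-06 − 0.00768000) = -2.53845e-07.
Partial sum through k=3: 48.4286.
Correction k=4: B_{8}/8! · (f^{(7)}(23) − f^{(7)}(5)) = −1/1209600 · (2.11465e-07 − 0.00921600) = 7.61887e-09.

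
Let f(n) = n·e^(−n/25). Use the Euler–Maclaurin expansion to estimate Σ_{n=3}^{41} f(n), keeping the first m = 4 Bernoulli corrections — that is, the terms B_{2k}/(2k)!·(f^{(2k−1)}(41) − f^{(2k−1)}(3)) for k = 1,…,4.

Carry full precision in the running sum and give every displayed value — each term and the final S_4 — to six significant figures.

∫_3^41 x·e^(−x/25) dx evaluates to 300.777.
½[f(3) + f(41)] = ½[2.66076 + 7.95318] = 5.30697.
Integral + boundary = 306.084.
k=1: B_{2}/(2)! × [f^{(1)}(41) − f^{(1)}(3)] = 1/12 × (-0.124147 − 0.780490) = -0.0753864.
Partial sum through k=1: 306.009.
k=2: B_{4}/(4)! × [f^{(3)}(41) − f^{(3)}(3)] = −1/720 × (0.000422101 − 0.00408693) = 5.09004e-06.
Partial sum through k=2: 306.009.
k=3: B_{6}/(6)! × [f^{(5)}(41) − f^{(5)}(3)] = 1/30240 × (1.66854e-06 − 1.10801e-05) = -3.11230e-10.
Partial sum through k=3: 306.009.
k=4: B_{8}/(8)! × [f^{(7)}(41) − f^{(7)}(3)] = −1/1209600 × (4.25875e-09 − 2.49938e-08) = 1.71421e-14.

S_4 ≈ 306.009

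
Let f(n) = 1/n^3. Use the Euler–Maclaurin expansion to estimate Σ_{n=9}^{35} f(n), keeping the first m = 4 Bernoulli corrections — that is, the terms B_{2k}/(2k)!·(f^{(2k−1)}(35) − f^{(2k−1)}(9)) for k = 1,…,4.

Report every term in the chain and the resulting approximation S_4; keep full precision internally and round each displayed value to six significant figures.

Integral: ∫_9^35 1/x^3 dx = 0.00576468.
Boundary: ½(f(9) + f(35)) = ½(0.00137174 + 2.33236e-05) = 0.000697533.
Integral + boundary = 0.00646221.
k=1: B_{2}/(2)! × [f^{(1)}(35) − f^{(1)}(9)] = 1/12 × (-1.99917e-06 − (-0.000457247)) = 3.79374e-05.
Running total after k=1: 0.00650015.
k=2: B_{4}/(4)! × [f^{(3)}(35) − f^{(3)}(9)] = −1/720 × (-3.26395e-08 − (-0.000112901)) = -1.56761e-07.
Running total after k=2: 0.00649999.
k=3: B_{6}/(6)! × [f^{(5)}(35) − f^{(5)}(9)] = 1/30240 × (-1.11907e-09 − (-5.85410e-05)) = 1.93584e-09.
Running total after k=3: 0.00649999.
k=4: B_{8}/(8)! × [f^{(7)}(35) − f^{(7)}(9)] = −1/1209600 × (-6.57737e-11 − (-5.20365e-05)) = -4.30195e-11.

S_4 ≈ 0.00649999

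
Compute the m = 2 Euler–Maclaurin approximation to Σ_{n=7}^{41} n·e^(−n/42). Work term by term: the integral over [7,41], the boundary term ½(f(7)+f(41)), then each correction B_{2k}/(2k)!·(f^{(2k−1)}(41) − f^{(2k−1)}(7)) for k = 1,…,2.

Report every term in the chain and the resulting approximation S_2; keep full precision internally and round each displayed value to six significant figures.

S_2 ≈ 439.359

∫_7^41 x·e^(−x/42) dx evaluates to 428.731.
½[f(7) + f(41)] = ½[5.92537 + 15.4465] = 10.6859.
Running total after boundary: 439.417.
Order-1 term: 1/12 · (0.00897009 − 0.705401) = -0.0580359.
After k=1: 439.359.
Order-2 term: −1/720 · (0.000432232 − 0.00135962) = 1.28804e-06.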